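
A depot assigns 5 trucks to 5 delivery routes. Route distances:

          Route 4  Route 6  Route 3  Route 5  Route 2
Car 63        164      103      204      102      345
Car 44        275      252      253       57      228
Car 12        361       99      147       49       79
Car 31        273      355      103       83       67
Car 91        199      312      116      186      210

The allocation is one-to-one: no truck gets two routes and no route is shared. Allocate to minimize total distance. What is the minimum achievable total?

Optimal: Car 63→Route 4 (164 km), Car 44→Route 5 (57 km), Car 12→Route 6 (99 km), Car 31→Route 2 (67 km), Car 91→Route 3 (116 km) — total 164+57+99+67+116 = 503 km.
Row-greedy (each truck in turn takes its cheapest remaining route) gives 731 km, worse by 228.
Swapping Car 12↔Car 44 (Car 12→Route 5 49 km, Car 44→Route 6 252 km) adds 145.
Checked against all permutations: 503 km is optimal.

Minimum total: 503 km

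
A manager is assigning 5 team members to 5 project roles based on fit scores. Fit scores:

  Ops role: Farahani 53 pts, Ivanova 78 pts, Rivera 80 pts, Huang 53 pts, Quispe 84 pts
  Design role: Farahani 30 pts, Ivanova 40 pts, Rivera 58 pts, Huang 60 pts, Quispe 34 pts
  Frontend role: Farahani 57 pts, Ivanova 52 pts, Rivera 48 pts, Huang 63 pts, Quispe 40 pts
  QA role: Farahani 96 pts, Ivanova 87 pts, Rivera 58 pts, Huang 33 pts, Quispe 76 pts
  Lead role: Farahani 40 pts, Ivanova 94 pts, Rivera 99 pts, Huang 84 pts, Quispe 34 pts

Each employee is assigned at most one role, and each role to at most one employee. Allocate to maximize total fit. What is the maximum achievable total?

Max total: 395 pts

Optimal: Farahani→QA role (96 pts), Ivanova→Lead role (94 pts), Rivera→Design role (58 pts), Huang→Frontend role (63 pts), Quispe→Ops role (84 pts) — total 96+94+58+63+84 = 395 pts.
Max-entry greedy (repeatedly take the single best remaining cell) gives 382 pts, worse by 13.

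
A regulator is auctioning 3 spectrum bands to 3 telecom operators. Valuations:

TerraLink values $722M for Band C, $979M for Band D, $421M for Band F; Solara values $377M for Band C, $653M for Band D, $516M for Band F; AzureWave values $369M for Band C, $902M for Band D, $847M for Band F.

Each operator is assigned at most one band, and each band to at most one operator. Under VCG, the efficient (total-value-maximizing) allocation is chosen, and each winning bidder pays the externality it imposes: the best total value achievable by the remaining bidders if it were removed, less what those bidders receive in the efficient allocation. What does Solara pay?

Solara pays $257M.

Efficient allocation: TerraLink→Band C ($722M), Solara→Band D ($653M), AzureWave→Band F ($847M); total welfare W = $2222M.
Solara receives Band D at value $653M, so the others get W − 653 = $1569M.
Without Solara: best allocation of the remaining 2 bidders over all 3 bands is TerraLink→Band D ($979M), AzureWave→Band F ($847M), total $1826M.
VCG payment = (others' best without Solara) − (others' welfare with Solara) = 1826 − 1569 = $257M.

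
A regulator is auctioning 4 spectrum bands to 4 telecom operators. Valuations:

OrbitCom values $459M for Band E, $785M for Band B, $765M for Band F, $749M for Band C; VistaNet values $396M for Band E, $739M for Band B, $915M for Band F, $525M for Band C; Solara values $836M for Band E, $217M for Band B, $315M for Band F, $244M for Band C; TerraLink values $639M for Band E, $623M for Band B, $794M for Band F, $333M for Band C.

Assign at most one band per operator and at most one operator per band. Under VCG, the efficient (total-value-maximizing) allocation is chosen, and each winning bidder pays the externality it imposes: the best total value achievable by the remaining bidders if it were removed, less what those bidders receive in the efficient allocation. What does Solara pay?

Efficient allocation: OrbitCom→Band C ($749M), VistaNet→Band F ($915M), Solara→Band E ($836M), TerraLink→Band B ($623M); total welfare W = $3123M.
Solara receives Band E at value $836M, so the others get W − 836 = $2287M.
Without Solara: best allocation of the remaining 3 bidders over all 4 bands is OrbitCom→Band B ($785M), VistaNet→Band F ($915M), TerraLink→Band E ($639M), total $2339M.
VCG payment = (others' best without Solara) − (others' welfare with Solara) = 2339 − 2287 = $52M.

Solara pays $52M.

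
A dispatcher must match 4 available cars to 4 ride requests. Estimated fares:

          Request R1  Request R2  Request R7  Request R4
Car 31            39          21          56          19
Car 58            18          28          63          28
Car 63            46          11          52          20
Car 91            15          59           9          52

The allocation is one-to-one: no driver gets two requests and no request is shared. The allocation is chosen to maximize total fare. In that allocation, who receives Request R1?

Car 63 receives Request R1.

Optimal: Car 31→Request R7 ($56), Car 58→Request R4 ($28), Car 63→Request R1 ($46), Car 91→Request R2 ($59) — total 56+28+46+59 = $189.
Row-greedy (each driver in turn takes its best remaining request) gives $182, worse by 7.
Checked against all permutations: $189 is optimal.
Car 63's own top request is Request R7 ($52), but forcing Car 63→Request R7 and reassigning the rest optimally gives only $178 — worse by 11.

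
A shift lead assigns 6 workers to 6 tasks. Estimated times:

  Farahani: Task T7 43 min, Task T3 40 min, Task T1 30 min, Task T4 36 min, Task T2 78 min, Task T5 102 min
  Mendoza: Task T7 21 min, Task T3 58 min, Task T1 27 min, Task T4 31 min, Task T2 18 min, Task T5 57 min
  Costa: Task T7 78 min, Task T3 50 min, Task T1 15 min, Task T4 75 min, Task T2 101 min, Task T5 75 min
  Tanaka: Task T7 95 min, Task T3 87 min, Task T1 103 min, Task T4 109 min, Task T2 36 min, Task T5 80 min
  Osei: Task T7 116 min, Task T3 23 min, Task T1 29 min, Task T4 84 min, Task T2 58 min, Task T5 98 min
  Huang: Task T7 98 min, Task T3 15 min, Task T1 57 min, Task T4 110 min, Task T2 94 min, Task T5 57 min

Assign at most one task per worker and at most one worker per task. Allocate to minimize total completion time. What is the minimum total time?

Optimal: Farahani→Task T4 (36 min), Mendoza→Task T7 (21 min), Costa→Task T1 (15 min), Tanaka→Task T2 (36 min), Osei→Task T3 (23 min), Huang→Task T5 (57 min) — total 36+21+15+36+23+57 = 188 min.
Row-greedy (each worker in turn takes its cheapest remaining task) gives 360 min, worse by 172.
Next-best assignment: Farahani→Task T7, Mendoza→Task T4, Costa→Task T1, Tanaka→Task T2, Osei→Task T3, Huang→Task T5 = 205 min.
Swapping Mendoza↔Osei (Mendoza→Task T3 58 min, Osei→Task T7 116 min) adds 130.
Every other assignment is strictly worse.

Min total: 188 min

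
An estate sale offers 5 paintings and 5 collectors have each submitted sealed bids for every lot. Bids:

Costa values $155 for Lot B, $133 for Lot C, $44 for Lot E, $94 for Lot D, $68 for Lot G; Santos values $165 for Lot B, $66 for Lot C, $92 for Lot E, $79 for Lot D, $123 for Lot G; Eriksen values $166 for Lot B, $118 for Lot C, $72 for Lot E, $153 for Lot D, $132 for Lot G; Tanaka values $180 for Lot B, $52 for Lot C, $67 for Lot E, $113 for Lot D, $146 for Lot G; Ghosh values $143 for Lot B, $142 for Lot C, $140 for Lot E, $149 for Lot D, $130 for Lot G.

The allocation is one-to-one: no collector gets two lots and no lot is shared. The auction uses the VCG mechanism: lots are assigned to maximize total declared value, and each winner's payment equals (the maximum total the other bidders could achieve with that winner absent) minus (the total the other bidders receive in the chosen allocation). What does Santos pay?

Santos pays $34.

Efficient allocation: Costa→Lot C ($133), Santos→Lot B ($165), Eriksen→Lot D ($153), Tanaka→Lot G ($146), Ghosh→Lot E ($140); total welfare W = $737.
Santos receives Lot B at value $165, so the others get W − 165 = $572.
Without Santos: best allocation of the remaining 4 bidders over all 5 lots is Costa→Lot C ($133), Eriksen→Lot D ($153), Tanaka→Lot B ($180), Ghosh→Lot E ($140), total $606.
VCG payment = (others' best without Santos) − (others' welfare with Santos) = 606 − 572 = $34.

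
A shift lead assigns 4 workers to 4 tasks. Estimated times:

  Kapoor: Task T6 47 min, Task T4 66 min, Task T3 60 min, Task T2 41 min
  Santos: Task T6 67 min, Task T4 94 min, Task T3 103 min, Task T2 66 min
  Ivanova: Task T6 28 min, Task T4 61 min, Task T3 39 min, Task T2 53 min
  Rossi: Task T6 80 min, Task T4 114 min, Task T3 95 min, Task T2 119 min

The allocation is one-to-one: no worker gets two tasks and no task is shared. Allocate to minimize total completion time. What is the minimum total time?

Optimal: Kapoor→Task T4 (66 min), Santos→Task T2 (66 min), Ivanova→Task T3 (39 min), Rossi→Task T6 (80 min) — total 66+66+39+80 = 251 min.
Row-greedy (each worker in turn takes its cheapest remaining task) gives 261 min, worse by 10.
Every other assignment is strictly worse.

Min total: 251 min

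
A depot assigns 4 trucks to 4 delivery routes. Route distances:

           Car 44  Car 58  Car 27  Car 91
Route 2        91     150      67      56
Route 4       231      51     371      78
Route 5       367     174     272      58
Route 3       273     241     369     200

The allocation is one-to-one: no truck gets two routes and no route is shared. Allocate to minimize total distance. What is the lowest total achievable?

Optimal: Car 44→Route 3 (273 km), Car 58→Route 4 (51 km), Car 27→Route 2 (67 km), Car 91→Route 5 (58 km) — total 273+51+67+58 = 449 km.
Min-entry greedy (repeatedly take the single cheapest remaining cell) gives 652 km, worse by 203.
Swapping Car 91↔Car 27 (Car 91→Route 2 56 km, Car 27→Route 5 272 km) adds 203.
Checked against all permutations: 449 km is optimal.

Min total: 449 km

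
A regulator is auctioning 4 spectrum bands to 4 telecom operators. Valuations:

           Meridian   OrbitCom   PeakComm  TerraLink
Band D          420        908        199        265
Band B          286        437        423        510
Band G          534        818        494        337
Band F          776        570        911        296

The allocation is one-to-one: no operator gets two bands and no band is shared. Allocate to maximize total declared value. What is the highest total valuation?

This is a one-to-one assignment (maximum-weight bipartite matching).
Optimal: Meridian→Band G ($534M), OrbitCom→Band D ($908M), PeakComm→Band F ($911M), TerraLink→Band B ($510M) — total 534+908+911+510 = $2863M.
Row-greedy (each operator in turn takes its best remaining band) gives $2688M, worse by 175.

Max total: $2863M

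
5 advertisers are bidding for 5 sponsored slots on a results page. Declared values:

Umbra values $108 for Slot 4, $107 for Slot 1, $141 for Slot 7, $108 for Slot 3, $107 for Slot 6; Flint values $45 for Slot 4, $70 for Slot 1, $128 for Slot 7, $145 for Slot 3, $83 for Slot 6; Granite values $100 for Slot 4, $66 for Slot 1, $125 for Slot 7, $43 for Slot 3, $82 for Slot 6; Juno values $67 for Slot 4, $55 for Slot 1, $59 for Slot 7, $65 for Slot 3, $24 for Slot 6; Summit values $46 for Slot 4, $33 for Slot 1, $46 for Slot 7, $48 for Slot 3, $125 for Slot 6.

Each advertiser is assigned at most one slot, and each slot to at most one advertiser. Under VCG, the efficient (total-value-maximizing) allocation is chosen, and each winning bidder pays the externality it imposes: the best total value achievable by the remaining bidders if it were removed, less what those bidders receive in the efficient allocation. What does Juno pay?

Efficient allocation: Umbra→Slot 1 ($107), Flint→Slot 3 ($145), Granite→Slot 7 ($125), Juno→Slot 4 ($67), Summit→Slot 6 ($125); total welfare W = $569.
Juno receives Slot 4 at value $67, so the others get W − 67 = $502.
Without Juno: best allocation of the remaining 4 bidders over all 5 slots is Umbra→Slot 7 ($141), Flint→Slot 3 ($145), Granite→Slot 4 ($100), Summit→Slot 6 ($125), total $511.
VCG payment = (others' best without Juno) − (others' welfare with Juno) = 511 − 502 = $9.

Juno pays $9.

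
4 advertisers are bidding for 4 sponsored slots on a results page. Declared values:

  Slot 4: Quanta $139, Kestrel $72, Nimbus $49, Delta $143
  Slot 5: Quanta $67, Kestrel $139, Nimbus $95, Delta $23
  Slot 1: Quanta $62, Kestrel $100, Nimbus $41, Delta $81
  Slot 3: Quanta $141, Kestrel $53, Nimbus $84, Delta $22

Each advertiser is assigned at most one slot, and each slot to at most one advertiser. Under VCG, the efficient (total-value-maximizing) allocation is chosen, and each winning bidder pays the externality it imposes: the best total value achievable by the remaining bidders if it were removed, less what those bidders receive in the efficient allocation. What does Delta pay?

Delta pays $26.

Efficient allocation: Quanta→Slot 3 ($141), Kestrel→Slot 1 ($100), Nimbus→Slot 5 ($95), Delta→Slot 4 ($143); total welfare W = $479.
Delta receives Slot 4 at value $143, so the others get W − 143 = $336.
Without Delta: best allocation of the remaining 3 bidders over all 4 slots is Quanta→Slot 4 ($139), Kestrel→Slot 5 ($139), Nimbus→Slot 3 ($84), total $362.
VCG payment = (others' best without Delta) − (others' welfare with Delta) = 362 − 336 = $26.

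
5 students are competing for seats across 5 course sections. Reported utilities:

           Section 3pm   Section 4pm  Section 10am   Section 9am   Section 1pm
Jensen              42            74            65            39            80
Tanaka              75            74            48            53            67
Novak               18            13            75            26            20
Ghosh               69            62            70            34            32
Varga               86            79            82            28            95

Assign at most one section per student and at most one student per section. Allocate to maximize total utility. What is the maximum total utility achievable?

This is a one-to-one assignment (maximum-weight bipartite matching).
Optimal: Jensen→Section 4pm (74 points), Tanaka→Section 9am (53 points), Novak→Section 10am (75 points), Ghosh→Section 3pm (69 points), Varga→Section 1pm (95 points) — total 74+53+75+69+95 = 366 points.
Row-greedy (each student in turn takes its best remaining section) gives 320 points, worse by 46.
Swapping Novak↔Varga (Novak→Section 1pm 20 points, Varga→Section 10am 82 points) loses 68.
Checked against all permutations: 366 points is optimal.

Maximum total: 366 points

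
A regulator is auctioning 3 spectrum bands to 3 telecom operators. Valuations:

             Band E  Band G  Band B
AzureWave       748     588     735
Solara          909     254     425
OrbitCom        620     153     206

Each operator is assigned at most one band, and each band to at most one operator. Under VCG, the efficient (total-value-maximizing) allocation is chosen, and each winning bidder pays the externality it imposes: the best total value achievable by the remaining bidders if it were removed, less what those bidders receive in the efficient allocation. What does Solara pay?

Solara pays $467M.

Efficient allocation: AzureWave→Band B ($735M), Solara→Band E ($909M), OrbitCom→Band G ($153M); total welfare W = $1797M.
Solara receives Band E at value $909M, so the others get W − 909 = $888M.
Without Solara: best allocation of the remaining 2 bidders over all 3 bands is AzureWave→Band B ($735M), OrbitCom→Band E ($620M), total $1355M.
VCG payment = (others' best without Solara) − (others' welfare with Solara) = 1355 − 888 = $467M.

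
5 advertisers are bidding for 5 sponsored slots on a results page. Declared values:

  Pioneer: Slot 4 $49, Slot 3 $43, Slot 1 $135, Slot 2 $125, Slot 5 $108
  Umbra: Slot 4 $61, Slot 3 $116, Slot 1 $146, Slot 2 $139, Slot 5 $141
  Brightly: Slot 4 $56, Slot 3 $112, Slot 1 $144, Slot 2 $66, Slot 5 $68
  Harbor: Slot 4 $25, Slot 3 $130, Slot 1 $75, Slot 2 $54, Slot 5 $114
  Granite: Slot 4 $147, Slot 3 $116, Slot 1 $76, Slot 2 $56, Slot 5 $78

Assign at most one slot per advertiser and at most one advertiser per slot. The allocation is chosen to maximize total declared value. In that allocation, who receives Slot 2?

Optimal: Pioneer→Slot 2 ($125), Umbra→Slot 5 ($141), Brightly→Slot 1 ($144), Harbor→Slot 3 ($130), Granite→Slot 4 ($147) — total 125+141+144+130+147 = $687.
Column-greedy (each slot in turn goes to its best remaining advertiser) gives $616, worse by 71.
Swapping Pioneer↔Harbor (Pioneer→Slot 3 $43, Harbor→Slot 2 $54) loses 158.
Pioneer's own top slot is Slot 1 ($135), but forcing Pioneer→Slot 1 and reassigning the rest optimally gives only $647 — worse by 40.

Pioneer receives Slot 2.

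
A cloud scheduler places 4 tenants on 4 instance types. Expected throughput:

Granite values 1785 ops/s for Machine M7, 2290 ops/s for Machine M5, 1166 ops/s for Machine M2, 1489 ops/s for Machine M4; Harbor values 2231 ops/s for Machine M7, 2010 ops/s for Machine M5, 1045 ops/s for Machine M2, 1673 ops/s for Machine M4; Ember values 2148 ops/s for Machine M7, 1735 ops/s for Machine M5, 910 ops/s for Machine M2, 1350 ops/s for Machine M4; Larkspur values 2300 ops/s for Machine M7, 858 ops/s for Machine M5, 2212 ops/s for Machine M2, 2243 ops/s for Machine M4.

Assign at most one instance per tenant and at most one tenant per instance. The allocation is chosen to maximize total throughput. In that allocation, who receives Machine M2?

Optimal: Granite→Machine M5 (2290 ops/s), Harbor→Machine M4 (1673 ops/s), Ember→Machine M7 (2148 ops/s), Larkspur→Machine M2 (2212 ops/s) — total 2290+1673+2148+2212 = 8323 ops/s.
Next-best assignment: Granite→Machine M5, Harbor→Machine M7, Ember→Machine M4, Larkspur→Machine M2 = 8083 ops/s.
No other one-to-one assignment exceeds 8323 ops/s.
Larkspur's own top instance is Machine M7 (2300 ops/s), but forcing Larkspur→Machine M7 and reassigning the rest optimally gives only 7173 ops/s — worse by 1150.

Larkspur receives Machine M2.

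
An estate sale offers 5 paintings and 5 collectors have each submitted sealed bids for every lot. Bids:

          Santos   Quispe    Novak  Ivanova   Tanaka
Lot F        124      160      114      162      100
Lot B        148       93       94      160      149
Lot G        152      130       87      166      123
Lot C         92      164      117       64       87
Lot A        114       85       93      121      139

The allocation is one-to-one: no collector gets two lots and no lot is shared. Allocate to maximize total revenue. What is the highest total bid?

Maximum total: $731

Optimal: Santos→Lot B ($148), Quispe→Lot C ($164), Novak→Lot F ($114), Ivanova→Lot G ($166), Tanaka→Lot A ($139) — total 148+164+114+166+139 = $731.
Column-greedy (each lot in turn goes to its best remaining collector) gives $720, worse by 11.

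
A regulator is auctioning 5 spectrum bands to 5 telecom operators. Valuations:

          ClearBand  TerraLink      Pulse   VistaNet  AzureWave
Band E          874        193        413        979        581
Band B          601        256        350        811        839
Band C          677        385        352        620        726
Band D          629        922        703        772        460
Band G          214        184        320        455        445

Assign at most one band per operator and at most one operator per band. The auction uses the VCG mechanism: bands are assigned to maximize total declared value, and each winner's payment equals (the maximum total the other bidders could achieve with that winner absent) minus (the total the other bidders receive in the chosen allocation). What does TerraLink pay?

TerraLink pays $383M.

Efficient allocation: ClearBand→Band C ($677M), TerraLink→Band D ($922M), Pulse→Band G ($320M), VistaNet→Band E ($979M), AzureWave→Band B ($839M); total welfare W = $3737M.
TerraLink receives Band D at value $922M, so the others get W − 922 = $2815M.
Without TerraLink: best allocation of the remaining 4 bidders over all 5 bands is ClearBand→Band C ($677M), Pulse→Band D ($703M), VistaNet→Band E ($979M), AzureWave→Band B ($839M), total $3198M.
VCG payment = (others' best without TerraLink) − (others' welfare with TerraLink) = 3198 − 2815 = $383M.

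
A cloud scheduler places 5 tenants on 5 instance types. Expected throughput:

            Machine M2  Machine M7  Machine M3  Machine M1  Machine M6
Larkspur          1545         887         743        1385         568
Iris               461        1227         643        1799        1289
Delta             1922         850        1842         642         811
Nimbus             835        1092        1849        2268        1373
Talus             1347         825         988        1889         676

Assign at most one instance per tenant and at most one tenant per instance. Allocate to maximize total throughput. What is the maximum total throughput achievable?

Max total: 7876 ops/s

Optimal: Larkspur→Machine M2 (1545 ops/s), Iris→Machine M7 (1227 ops/s), Delta→Machine M3 (1842 ops/s), Nimbus→Machine M6 (1373 ops/s), Talus→Machine M1 (1889 ops/s) — total 1545+1227+1842+1373+1889 = 7876 ops/s.
Column-greedy (each instance in turn goes to its best remaining tenant) gives 7455 ops/s, worse by 421.
Next-best assignment: Larkspur→Machine M7, Iris→Machine M6, Delta→Machine M2, Nimbus→Machine M3, Talus→Machine M1 = 7836 ops/s.
Swapping Delta↔Iris (Delta→Machine M7 850 ops/s, Iris→Machine M3 643 ops/s) loses 1576.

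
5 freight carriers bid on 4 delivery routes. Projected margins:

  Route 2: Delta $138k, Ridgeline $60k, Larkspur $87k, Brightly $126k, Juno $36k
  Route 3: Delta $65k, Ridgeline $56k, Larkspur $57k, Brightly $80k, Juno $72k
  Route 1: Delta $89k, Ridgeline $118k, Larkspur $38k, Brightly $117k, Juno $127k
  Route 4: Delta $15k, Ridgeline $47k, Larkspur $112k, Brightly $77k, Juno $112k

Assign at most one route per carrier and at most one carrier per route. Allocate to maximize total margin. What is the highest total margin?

This is a one-to-one assignment (maximum-weight bipartite matching).
Optimal: Delta→Route 2 ($138k), Brightly→Route 3 ($80k), Juno→Route 1 ($127k), Larkspur→Route 4 ($112k) — total 138+80+127+112 = $457k.
Row-greedy (each carrier in turn takes its best remaining route) gives $448k, worse by 9.

Maximum total: $457k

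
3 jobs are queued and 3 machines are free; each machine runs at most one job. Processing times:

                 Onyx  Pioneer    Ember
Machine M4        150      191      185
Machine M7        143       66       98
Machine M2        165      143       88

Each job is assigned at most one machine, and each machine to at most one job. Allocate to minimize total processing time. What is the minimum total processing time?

Treat this as an assignment problem: match each job to one machine.
Optimal: Onyx→Machine M4 (150 min), Pioneer→Machine M7 (66 min), Ember→Machine M2 (88 min) — total 150+66+88 = 304 min.
Row-greedy (each job in turn takes its cheapest remaining machine) gives 471 min, worse by 167.

Min total: 304 min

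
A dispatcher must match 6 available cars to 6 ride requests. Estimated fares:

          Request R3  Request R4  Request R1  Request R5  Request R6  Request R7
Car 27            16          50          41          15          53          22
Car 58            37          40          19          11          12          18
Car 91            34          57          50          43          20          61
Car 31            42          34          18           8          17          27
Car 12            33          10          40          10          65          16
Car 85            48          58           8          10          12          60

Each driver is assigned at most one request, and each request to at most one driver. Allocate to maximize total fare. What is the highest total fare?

Max total: $291

This is the linear assignment problem.
Optimal: Car 27→Request R1 ($41), Car 58→Request R4 ($40), Car 91→Request R5 ($43), Car 31→Request R3 ($42), Car 12→Request R6 ($65), Car 85→Request R7 ($60) — total 41+40+43+42+65+60 = $291.
Row-greedy (each driver in turn takes its best remaining request) gives $246, worse by 45.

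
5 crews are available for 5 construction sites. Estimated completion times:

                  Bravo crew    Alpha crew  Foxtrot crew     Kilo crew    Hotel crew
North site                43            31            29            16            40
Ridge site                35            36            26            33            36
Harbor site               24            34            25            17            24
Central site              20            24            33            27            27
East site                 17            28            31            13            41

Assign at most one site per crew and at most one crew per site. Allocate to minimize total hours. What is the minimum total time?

Optimal: Bravo crew→East site (17 hours), Alpha crew→Central site (24 hours), Foxtrot crew→Ridge site (26 hours), Kilo crew→North site (16 hours), Hotel crew→Harbor site (24 hours) — total 17+24+26+16+24 = 107 hours.
Swapping Hotel crew↔Kilo crew (Hotel crew→North site 40 hours, Kilo crew→Harbor site 17 hours) adds 17.
Checked against all permutations: 107 hours is optimal.

Minimum total: 107 hours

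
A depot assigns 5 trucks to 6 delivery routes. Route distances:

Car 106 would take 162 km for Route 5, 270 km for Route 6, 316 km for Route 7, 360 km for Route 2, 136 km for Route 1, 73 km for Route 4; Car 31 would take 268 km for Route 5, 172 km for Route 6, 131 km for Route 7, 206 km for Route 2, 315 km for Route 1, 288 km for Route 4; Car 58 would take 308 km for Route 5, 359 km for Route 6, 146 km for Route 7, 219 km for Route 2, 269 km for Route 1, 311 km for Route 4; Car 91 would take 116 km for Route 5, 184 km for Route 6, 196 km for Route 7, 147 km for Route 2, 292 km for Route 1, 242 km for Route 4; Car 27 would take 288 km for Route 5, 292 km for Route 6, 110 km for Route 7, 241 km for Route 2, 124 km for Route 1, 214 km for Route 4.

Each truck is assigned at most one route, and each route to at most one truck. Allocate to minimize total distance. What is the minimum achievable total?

Minimum total: 631 km

Optimal: Car 106→Route 4 (73 km), Car 31→Route 6 (172 km), Car 58→Route 7 (146 km), Car 91→Route 5 (116 km), Car 27→Route 1 (124 km) — total 73+172+146+116+124 = 631 km.
Column-greedy (each route in turn goes to its cheapest remaining truck) gives 753 km, worse by 122.
Next-best assignment: Car 106→Route 4, Car 31→Route 6, Car 58→Route 7, Car 91→Route 2, Car 27→Route 1 = 662 km.
No other one-to-one assignment undercuts 631 km.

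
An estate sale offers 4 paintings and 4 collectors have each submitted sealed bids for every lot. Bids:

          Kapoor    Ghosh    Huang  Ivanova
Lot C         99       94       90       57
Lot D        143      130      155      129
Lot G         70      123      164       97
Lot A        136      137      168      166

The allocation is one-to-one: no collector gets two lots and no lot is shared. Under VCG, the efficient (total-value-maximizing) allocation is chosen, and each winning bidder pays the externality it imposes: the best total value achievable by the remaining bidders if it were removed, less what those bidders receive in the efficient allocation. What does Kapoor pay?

Kapoor pays $36.

Efficient allocation: Kapoor→Lot D ($143), Ghosh→Lot C ($94), Huang→Lot G ($164), Ivanova→Lot A ($166); total welfare W = $567.
Kapoor receives Lot D at value $143, so the others get W − 143 = $424.
Without Kapoor: best allocation of the remaining 3 bidders over all 4 lots is Ghosh→Lot D ($130), Huang→Lot G ($164), Ivanova→Lot A ($166), total $460.
VCG payment = (others' best without Kapoor) − (others' welfare with Kapoor) = 460 − 424 = $36.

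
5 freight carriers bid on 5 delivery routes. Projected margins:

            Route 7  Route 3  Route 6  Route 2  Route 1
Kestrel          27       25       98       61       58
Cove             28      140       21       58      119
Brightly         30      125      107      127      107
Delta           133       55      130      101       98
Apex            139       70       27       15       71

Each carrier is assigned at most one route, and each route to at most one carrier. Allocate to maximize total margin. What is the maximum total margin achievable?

Max total: $602k

Optimal: Kestrel→Route 6 ($98k), Cove→Route 3 ($140k), Brightly→Route 2 ($127k), Delta→Route 1 ($98k), Apex→Route 7 ($139k) — total 98+140+127+98+139 = $602k.
Max-entry greedy (repeatedly take the single best remaining cell) gives $594k, worse by 8.
Checked against all permutations: $602k is optimal.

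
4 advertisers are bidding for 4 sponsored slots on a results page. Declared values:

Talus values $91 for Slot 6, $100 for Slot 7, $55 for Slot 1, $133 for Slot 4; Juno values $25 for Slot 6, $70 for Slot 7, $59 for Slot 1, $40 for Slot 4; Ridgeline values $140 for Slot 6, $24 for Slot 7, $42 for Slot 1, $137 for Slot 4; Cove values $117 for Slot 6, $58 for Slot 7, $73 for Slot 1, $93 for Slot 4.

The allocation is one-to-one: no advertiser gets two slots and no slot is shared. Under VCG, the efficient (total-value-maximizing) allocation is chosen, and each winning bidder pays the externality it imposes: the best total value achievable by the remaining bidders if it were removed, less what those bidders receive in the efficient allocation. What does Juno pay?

Efficient allocation: Talus→Slot 4 ($133), Juno→Slot 7 ($70), Ridgeline→Slot 6 ($140), Cove→Slot 1 ($73); total welfare W = $416.
Juno receives Slot 7 at value $70, so the others get W − 70 = $346.
Without Juno: best allocation of the remaining 3 bidders over all 4 slots is Talus→Slot 7 ($100), Ridgeline→Slot 4 ($137), Cove→Slot 6 ($117), total $354.
VCG payment = (others' best without Juno) − (others' welfare with Juno) = 354 − 346 = $8.

Juno pays $8.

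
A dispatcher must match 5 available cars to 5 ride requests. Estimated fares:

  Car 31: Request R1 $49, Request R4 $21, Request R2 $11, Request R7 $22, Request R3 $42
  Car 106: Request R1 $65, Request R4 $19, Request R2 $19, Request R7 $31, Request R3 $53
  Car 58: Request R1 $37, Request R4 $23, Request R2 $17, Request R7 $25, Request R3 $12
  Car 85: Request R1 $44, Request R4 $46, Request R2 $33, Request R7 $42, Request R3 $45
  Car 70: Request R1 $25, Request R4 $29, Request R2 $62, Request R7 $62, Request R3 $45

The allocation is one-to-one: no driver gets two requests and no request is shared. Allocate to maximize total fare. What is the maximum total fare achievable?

Maximum total: $240

Optimal: Car 31→Request R3 ($42), Car 106→Request R1 ($65), Car 58→Request R7 ($25), Car 85→Request R4 ($46), Car 70→Request R2 ($62) — total 42+65+25+46+62 = $240.
Row-greedy (each driver in turn takes its best remaining request) gives $235, worse by 5.
Swapping Car 58↔Car 31 (Car 58→Request R3 $12, Car 31→Request R7 $22) loses 33.
Every other assignment is strictly worse.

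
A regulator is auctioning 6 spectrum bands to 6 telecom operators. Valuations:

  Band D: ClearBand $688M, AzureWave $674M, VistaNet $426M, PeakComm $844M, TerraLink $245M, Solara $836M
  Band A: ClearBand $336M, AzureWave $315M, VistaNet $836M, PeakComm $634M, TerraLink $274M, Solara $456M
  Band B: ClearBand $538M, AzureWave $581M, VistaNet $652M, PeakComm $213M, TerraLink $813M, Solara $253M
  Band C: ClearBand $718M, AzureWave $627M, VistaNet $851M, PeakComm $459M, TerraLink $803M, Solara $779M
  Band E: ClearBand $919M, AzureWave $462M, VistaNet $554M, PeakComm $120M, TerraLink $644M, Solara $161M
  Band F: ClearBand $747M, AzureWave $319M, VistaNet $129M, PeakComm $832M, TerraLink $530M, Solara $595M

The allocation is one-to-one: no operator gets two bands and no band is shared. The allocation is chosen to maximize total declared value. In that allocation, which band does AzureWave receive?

AzureWave receives Band C.

This is a one-to-one assignment (maximum-weight bipartite matching).
Optimal: ClearBand→Band E ($919M), AzureWave→Band C ($627M), VistaNet→Band A ($836M), PeakComm→Band F ($832M), TerraLink→Band B ($813M), Solara→Band D ($836M) — total 919+627+836+832+813+836 = $4863M.
Row-greedy (each operator in turn takes its best remaining band) gives $4545M, worse by 318.
Swapping ClearBand↔PeakComm (ClearBand→Band F $747M, PeakComm→Band E $120M) loses 884.
AzureWave's own top band is Band D ($674M), but forcing AzureWave→Band D and reassigning the rest optimally gives only $4853M — worse by 10.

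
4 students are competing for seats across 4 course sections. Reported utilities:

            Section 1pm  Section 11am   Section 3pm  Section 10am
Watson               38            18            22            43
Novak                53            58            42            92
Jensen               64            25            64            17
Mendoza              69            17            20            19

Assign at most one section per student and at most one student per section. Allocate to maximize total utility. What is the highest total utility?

Maximum total: 243 points

Optimal: Watson→Section 11am (18 points), Novak→Section 10am (92 points), Jensen→Section 3pm (64 points), Mendoza→Section 1pm (69 points) — total 18+92+64+69 = 243 points.
Next-best assignment: Watson→Section 10am, Novak→Section 11am, Jensen→Section 3pm, Mendoza→Section 1pm = 234 points.
Checked against all permutations: 243 points is optimal.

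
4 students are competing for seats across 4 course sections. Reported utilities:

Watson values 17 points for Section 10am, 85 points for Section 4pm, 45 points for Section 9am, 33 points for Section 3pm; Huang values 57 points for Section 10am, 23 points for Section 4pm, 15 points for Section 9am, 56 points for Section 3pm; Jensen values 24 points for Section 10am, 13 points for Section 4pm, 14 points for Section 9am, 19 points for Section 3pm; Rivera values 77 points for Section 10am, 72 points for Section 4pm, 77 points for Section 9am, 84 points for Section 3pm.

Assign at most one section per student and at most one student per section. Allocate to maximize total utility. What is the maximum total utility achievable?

Max total: 242 points

Optimal: Watson→Section 4pm (85 points), Huang→Section 3pm (56 points), Jensen→Section 10am (24 points), Rivera→Section 9am (77 points) — total 85+56+24+77 = 242 points.
Column-greedy (each section in turn goes to its best remaining student) gives 196 points, worse by 46.
No other one-to-one assignment exceeds 242 points.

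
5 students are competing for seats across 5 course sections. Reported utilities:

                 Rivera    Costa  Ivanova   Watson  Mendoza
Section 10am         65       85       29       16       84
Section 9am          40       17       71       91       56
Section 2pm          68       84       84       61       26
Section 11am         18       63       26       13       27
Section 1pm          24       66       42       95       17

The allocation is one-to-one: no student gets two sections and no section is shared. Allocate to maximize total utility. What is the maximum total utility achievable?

Optimal: Rivera→Section 2pm (68 points), Costa→Section 11am (63 points), Ivanova→Section 9am (71 points), Watson→Section 1pm (95 points), Mendoza→Section 10am (84 points) — total 68+63+71+95+84 = 381 points.
Next-best assignment: Rivera→Section 9am, Costa→Section 11am, Ivanova→Section 2pm, Watson→Section 1pm, Mendoza→Section 10am = 366 points.
Checked against all permutations: 381 points is optimal.

Maximum total: 381 points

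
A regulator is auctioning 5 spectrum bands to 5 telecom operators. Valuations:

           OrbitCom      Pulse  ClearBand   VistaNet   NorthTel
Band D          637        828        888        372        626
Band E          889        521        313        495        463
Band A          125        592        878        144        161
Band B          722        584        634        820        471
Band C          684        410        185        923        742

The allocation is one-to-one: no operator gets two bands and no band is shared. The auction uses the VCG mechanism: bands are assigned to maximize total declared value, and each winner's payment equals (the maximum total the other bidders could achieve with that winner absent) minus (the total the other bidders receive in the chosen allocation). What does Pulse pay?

Pulse pays $10M.

Efficient allocation: OrbitCom→Band E ($889M), Pulse→Band D ($828M), ClearBand→Band A ($878M), VistaNet→Band B ($820M), NorthTel→Band C ($742M); total welfare W = $4157M.
Pulse receives Band D at value $828M, so the others get W − 828 = $3329M.
Without Pulse: best allocation of the remaining 4 bidders over all 5 bands is OrbitCom→Band E ($889M), ClearBand→Band D ($888M), VistaNet→Band B ($820M), NorthTel→Band C ($742M), total $3339M.
VCG payment = (others' best without Pulse) − (others' welfare with Pulse) = 3339 − 3329 = $10M.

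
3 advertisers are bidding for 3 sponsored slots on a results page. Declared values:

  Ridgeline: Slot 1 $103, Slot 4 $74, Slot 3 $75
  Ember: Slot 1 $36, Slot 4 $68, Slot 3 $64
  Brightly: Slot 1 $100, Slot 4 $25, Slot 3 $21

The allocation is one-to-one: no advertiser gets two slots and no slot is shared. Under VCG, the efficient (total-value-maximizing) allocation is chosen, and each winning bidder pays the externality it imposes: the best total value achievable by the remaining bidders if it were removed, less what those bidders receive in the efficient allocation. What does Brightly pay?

Efficient allocation: Ridgeline→Slot 3 ($75), Ember→Slot 4 ($68), Brightly→Slot 1 ($100); total welfare W = $243.
Brightly receives Slot 1 at value $100, so the others get W − 100 = $143.
Without Brightly: best allocation of the remaining 2 bidders over all 3 slots is Ridgeline→Slot 1 ($103), Ember→Slot 4 ($68), total $171.
VCG payment = (others' best without Brightly) − (others' welfare with Brightly) = 171 − 143 = $28.

Brightly pays $28.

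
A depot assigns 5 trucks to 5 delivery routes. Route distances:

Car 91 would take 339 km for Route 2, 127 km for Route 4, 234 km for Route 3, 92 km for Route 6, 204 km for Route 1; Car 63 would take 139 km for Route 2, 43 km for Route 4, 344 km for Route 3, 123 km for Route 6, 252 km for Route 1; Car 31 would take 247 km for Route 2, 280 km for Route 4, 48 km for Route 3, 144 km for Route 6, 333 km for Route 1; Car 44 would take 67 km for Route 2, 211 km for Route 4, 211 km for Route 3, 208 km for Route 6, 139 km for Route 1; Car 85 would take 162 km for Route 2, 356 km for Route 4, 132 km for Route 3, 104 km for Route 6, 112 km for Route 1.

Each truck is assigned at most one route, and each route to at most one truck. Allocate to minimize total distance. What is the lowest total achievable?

Min total: 362 km

Optimal: Car 91→Route 6 (92 km), Car 63→Route 4 (43 km), Car 31→Route 3 (48 km), Car 44→Route 2 (67 km), Car 85→Route 1 (112 km) — total 92+43+48+67+112 = 362 km.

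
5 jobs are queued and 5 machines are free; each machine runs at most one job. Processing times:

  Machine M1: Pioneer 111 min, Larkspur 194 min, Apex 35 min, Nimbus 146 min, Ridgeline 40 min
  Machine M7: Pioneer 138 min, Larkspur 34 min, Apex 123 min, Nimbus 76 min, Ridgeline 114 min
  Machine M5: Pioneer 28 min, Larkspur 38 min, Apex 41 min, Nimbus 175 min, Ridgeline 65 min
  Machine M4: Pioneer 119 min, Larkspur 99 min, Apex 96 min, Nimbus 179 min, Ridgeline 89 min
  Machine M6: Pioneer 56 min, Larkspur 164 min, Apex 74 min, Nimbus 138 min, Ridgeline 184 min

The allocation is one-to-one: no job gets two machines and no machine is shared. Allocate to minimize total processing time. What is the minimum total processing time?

Minimum total: 294 min

Optimal: Pioneer→Machine M6 (56 min), Larkspur→Machine M5 (38 min), Apex→Machine M1 (35 min), Nimbus→Machine M7 (76 min), Ridgeline→Machine M4 (89 min) — total 56+38+35+76+89 = 294 min.
Min-entry greedy (repeatedly take the single cheapest remaining cell) gives 324 min, worse by 30.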